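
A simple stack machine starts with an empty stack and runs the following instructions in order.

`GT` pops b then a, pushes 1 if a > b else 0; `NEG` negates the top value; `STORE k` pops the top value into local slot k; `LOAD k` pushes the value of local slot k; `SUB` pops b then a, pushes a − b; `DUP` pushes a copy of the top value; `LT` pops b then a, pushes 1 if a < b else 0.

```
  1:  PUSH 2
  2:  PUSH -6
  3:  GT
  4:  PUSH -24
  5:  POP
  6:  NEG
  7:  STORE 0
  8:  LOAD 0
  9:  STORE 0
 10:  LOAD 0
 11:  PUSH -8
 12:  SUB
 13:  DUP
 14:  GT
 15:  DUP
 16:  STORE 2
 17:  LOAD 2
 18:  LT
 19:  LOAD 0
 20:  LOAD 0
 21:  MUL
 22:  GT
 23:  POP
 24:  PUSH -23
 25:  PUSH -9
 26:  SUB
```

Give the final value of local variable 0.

PUSH 2    [2]
PUSH -6   [2, -6]
GT        [1]
PUSH -24  [1, -24]
POP       [1]
NEG       [-1]
STORE 0   []
LOAD 0    [-1]
STORE 0   []
LOAD 0    [-1]
PUSH -8   [-1, -8]
SUB       [7]
DUP       [7, 7]
GT        [0]
DUP       [0, 0]
STORE 2   [0]
LOAD 2    [0, 0]
LT        [0]
LOAD 0    [0, -1]
LOAD 0    [0, -1, -1]
MUL       [0, 1]
GT        [0]
POP       []
PUSH -23  [-23]
PUSH -9   [-23, -9]
SUB       [-14]

-1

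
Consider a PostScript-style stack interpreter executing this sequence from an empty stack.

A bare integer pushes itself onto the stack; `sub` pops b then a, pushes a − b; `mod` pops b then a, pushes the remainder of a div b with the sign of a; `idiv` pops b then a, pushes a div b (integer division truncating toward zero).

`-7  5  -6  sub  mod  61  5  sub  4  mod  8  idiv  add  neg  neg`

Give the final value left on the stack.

-7

-7   -> -7
5    -> -7 5
-6   -> -7 5 -6
sub  -> -7 11
mod  -> -7
61   -> -7 61
5    -> -7 61 5
sub  -> -7 56
4    -> -7 56 4
mod  -> -7 0
8    -> -7 0 8
idiv -> -7 0
add  -> -7
neg  -> 7
neg  -> -7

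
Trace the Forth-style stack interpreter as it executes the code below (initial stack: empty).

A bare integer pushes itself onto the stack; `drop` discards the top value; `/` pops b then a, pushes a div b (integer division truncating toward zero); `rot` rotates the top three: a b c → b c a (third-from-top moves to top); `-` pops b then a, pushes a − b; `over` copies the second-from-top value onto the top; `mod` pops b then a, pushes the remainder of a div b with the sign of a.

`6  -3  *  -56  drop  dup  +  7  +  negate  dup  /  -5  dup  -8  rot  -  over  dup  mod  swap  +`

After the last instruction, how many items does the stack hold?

3

6       6
-3      6 -3
*       -18
-56     -18 -56
drop    -18
dup     -18 -18
+       -36
7       -36 7
+       -29
negate  29
dup     29 29
/       1
-5      1 -5
dup     1 -5 -5
-8      1 -5 -5 -8
rot     1 -5 -8 -5
-       1 -5 -3
over    1 -5 -3 -5
dup     1 -5 -3 -5 -5
mod     1 -5 -3 0
swap    1 -5 0 -3
+       1 -5 -3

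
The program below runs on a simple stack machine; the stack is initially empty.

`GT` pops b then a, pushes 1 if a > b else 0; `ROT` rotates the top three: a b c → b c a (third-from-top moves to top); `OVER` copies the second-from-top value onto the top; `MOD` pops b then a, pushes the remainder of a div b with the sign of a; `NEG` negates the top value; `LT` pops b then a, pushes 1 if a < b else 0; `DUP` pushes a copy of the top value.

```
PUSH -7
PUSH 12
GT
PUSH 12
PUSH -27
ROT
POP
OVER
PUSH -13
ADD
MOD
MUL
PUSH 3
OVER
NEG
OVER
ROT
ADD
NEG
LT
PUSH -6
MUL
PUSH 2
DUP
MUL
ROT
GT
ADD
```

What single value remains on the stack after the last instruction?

PUSH -7  : -7
PUSH 12  : -7 12
GT       : 0
PUSH 12  : 0 12
PUSH -27 : 0 12 -27
ROT      : 12 -27 0
POP      : 12 -27
OVER     : 12 -27 12
PUSH -13 : 12 -27 12 -13
ADD      : 12 -27 -1
MOD      : 12 0
MUL      : 0
PUSH 3   : 0 3
OVER     : 0 3 0
NEG      : 0 3 0
OVER     : 0 3 0 3
ROT      : 0 0 3 3
ADD      : 0 0 6
NEG      : 0 0 -6
LT       : 0 0
PUSH -6  : 0 0 -6
MUL      : 0 0
PUSH 2   : 0 0 2
DUP      : 0 0 2 2
MUL      : 0 0 4
ROT      : 0 4 0
GT       : 0 1
ADD      : 1

1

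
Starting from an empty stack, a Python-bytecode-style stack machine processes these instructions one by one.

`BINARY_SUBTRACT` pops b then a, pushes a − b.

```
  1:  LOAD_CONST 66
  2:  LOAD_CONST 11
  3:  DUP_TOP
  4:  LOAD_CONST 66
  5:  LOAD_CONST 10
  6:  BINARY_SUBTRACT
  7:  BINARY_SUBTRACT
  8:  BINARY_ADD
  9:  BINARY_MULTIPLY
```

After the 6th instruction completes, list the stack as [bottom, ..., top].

LOAD_CONST 66   → 66
LOAD_CONST 11   → 66 11
DUP_TOP         → 66 11 11
LOAD_CONST 66   → 66 11 11 66
LOAD_CONST 10   → 66 11 11 66 10
BINARY_SUBTRACT → 66 11 11 56

[66, 11, 11, 56]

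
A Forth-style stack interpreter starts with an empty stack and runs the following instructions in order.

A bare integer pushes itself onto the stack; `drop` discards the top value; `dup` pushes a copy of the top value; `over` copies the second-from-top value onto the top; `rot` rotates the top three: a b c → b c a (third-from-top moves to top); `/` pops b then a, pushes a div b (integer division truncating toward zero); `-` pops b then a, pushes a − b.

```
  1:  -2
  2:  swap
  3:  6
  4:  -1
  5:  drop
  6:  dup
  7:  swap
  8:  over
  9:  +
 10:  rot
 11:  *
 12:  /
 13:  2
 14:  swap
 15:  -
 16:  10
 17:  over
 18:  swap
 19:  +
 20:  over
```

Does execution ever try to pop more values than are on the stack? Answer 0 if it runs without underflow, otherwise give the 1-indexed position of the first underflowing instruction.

2

-2 → -2
swap  — needs 2 operands, stack has 1 → underflow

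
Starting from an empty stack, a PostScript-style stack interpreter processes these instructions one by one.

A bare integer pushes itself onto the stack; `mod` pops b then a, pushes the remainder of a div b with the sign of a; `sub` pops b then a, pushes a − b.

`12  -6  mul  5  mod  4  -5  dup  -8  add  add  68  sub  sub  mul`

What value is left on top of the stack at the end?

-180

12   [12]
-6   [12, -6]
mul  [-72]
5    [-72, 5]
mod  [-2]
4    [-2, 4]
-5   [-2, 4, -5]
dup  [-2, 4, -5, -5]
-8   [-2, 4, -5, -5, -8]
add  [-2, 4, -5, -13]
add  [-2, 4, -18]
68   [-2, 4, -18, 68]
sub  [-2, 4, -86]
sub  [-2, 90]
mul  [-180]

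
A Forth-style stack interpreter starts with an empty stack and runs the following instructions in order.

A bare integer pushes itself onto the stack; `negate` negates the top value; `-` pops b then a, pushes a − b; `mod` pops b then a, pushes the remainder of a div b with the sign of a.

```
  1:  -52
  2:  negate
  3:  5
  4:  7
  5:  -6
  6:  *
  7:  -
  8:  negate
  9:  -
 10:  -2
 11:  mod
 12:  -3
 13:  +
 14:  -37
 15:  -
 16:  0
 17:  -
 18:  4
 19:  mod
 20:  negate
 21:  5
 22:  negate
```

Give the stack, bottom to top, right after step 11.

-52    → -52
negate → 52
5      → 52 5
7      → 52 5 7
-6     → 52 5 7 -6
*      → 52 5 -42
-      → 52 47
negate → 52 -47
-      → 99
-2     → 99 -2
mod    → 1

[1]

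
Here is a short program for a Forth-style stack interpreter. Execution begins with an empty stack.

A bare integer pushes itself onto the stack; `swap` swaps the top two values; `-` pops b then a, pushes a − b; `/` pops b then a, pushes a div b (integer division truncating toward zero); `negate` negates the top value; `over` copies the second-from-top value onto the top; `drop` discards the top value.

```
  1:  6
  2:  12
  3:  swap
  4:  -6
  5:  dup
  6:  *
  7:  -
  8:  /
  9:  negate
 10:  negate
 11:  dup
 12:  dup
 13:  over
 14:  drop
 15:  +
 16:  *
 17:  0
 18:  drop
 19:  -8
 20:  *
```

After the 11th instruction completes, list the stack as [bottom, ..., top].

6      : [6]
12     : [6, 12]
swap   : [12, 6]
-6     : [12, 6, -6]
dup    : [12, 6, -6, -6]
*      : [12, 6, 36]
-      : [12, -30]
/      : [0]
negate : [0]
negate : [0]
dup    : [0, 0]

[0, 0]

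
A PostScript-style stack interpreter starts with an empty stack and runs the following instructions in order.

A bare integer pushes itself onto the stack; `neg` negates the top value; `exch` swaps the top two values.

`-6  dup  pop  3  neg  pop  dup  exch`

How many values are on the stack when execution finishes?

2

-6   : -6
dup  : -6 -6
pop  : -6
3    : -6 3
neg  : -6 -3
pop  : -6
dup  : -6 -6
exch : -6 -6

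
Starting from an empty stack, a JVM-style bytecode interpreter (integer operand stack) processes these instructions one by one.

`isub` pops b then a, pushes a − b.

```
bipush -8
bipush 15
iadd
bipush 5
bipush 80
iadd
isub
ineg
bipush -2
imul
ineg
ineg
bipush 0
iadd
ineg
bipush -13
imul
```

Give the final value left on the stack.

-2028

bipush -8  -> [-8]
bipush 15  -> [-8, 15]
iadd       -> [7]
bipush 5   -> [7, 5]
bipush 80  -> [7, 5, 80]
iadd       -> [7, 85]
isub       -> [-78]
ineg       -> [78]
bipush -2  -> [78, -2]
imul       -> [-156]
ineg       -> [156]
ineg       -> [-156]
bipush 0   -> [-156, 0]
iadd       -> [-156]
ineg       -> [156]
bipush -13 -> [156, -13]
imul       -> [-2028]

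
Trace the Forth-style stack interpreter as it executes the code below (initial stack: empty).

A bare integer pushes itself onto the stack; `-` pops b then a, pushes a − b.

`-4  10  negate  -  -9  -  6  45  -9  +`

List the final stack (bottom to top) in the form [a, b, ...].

-4     -> -4
10     -> -4 10
negate -> -4 -10
-      -> 6
-9     -> 6 -9
-      -> 15
6      -> 15 6
45     -> 15 6 45
-9     -> 15 6 45 -9
+      -> 15 6 36

[15, 6, 36]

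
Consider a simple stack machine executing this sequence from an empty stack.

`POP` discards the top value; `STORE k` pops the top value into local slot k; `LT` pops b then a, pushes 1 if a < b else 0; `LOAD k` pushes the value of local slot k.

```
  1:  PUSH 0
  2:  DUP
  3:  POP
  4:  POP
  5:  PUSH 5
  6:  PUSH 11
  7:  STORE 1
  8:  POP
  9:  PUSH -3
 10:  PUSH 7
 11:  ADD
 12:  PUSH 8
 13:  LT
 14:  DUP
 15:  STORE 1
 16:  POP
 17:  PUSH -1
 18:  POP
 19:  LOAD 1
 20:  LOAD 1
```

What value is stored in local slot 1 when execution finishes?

PUSH 0  : [0]
DUP     : [0, 0]
POP     : [0]
POP     : []
PUSH 5  : [5]
PUSH 11 : [5, 11]
STORE 1 : [5]
POP     : []
PUSH -3 : [-3]
PUSH 7  : [-3, 7]
ADD     : [4]
PUSH 8  : [4, 8]
LT      : [1]
DUP     : [1, 1]
STORE 1 : [1]
POP     : []
PUSH -1 : [-1]
POP     : []
LOAD 1  : [1]
LOAD 1  : [1, 1]

1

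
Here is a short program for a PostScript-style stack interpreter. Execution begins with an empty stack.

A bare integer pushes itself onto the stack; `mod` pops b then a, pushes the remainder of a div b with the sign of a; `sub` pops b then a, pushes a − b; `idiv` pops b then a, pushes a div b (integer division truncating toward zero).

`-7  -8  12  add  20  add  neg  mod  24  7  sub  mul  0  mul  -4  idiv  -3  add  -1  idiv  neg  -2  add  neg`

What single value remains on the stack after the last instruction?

5

-7    -7
-8    -7 -8
12    -7 -8 12
add   -7 4
20    -7 4 20
add   -7 24
neg   -7 -24
mod   -7
24    -7 24
7     -7 24 7
sub   -7 17
mul   -119
0     -119 0
mul   0
-4    0 -4
idiv  0
-3    0 -3
add   -3
-1    -3 -1
idiv  3
neg   -3
-2    -3 -2
add   -5
neg   5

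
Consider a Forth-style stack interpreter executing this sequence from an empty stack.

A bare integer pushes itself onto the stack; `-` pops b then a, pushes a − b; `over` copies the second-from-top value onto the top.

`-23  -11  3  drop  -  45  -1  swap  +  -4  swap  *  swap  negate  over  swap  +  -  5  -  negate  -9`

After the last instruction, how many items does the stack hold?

2

-23    : [-23]
-11    : [-23, -11]
3      : [-23, -11, 3]
drop   : [-23, -11]
-      : [-12]
45     : [-12, 45]
-1     : [-12, 45, -1]
swap   : [-12, -1, 45]
+      : [-12, 44]
-4     : [-12, 44, -4]
swap   : [-12, -4, 44]
*      : [-12, -176]
swap   : [-176, -12]
negate : [-176, 12]
over   : [-176, 12, -176]
swap   : [-176, -176, 12]
+      : [-176, -164]
-      : [-12]
5      : [-12, 5]
-      : [-17]
negate : [17]
-9     : [17, -9]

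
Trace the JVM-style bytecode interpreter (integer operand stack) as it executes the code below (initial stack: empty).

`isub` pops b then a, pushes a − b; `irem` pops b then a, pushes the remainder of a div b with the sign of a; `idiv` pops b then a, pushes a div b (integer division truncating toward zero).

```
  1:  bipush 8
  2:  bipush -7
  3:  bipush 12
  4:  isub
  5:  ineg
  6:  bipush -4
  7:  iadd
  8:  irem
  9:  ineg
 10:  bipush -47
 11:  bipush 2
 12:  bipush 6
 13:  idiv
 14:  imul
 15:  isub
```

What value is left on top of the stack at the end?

-8

bipush 8    [8]
bipush -7   [8, -7]
bipush 12   [8, -7, 12]
isub        [8, -19]
ineg        [8, 19]
bipush -4   [8, 19, -4]
iadd        [8, 15]
irem        [8]
ineg        [-8]
bipush -47  [-8, -47]
bipush 2    [-8, -47, 2]
bipush 6    [-8, -47, 2, 6]
idiv        [-8, -47, 0]
imul        [-8, 0]
isub        [-8]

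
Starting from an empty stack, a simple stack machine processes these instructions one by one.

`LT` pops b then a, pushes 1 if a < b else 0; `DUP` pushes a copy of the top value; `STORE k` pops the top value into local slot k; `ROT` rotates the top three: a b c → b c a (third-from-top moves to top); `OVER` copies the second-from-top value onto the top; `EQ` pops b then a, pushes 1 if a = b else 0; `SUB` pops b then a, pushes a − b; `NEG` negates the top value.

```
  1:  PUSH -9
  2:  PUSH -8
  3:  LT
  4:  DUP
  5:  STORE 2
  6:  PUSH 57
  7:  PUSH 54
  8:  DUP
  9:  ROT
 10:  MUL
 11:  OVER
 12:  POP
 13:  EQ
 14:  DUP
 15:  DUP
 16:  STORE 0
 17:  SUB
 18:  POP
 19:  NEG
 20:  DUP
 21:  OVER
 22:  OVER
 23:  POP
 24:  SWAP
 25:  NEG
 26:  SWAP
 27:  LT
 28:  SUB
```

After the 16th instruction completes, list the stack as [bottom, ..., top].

[1, 0, 0]

PUSH -9  -9
PUSH -8  -9 -8
LT       1
DUP      1 1
STORE 2  1
PUSH 57  1 57
PUSH 54  1 57 54
DUP      1 57 54 54
ROT      1 54 54 57
MUL      1 54 3078
OVER     1 54 3078 54
POP      1 54 3078
EQ       1 0
DUP      1 0 0
DUP      1 0 0 0
STORE 0  1 0 0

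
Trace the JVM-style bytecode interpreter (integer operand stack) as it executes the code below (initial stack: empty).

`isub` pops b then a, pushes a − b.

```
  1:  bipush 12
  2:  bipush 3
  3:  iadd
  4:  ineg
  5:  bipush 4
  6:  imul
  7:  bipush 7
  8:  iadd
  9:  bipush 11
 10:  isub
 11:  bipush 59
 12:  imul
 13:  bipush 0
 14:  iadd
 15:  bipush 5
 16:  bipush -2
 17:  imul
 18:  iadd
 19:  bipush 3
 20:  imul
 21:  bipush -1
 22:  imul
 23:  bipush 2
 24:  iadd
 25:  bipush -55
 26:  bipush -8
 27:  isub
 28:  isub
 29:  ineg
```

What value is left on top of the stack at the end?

-11407

bipush 12  : 12
bipush 3   : 12 3
iadd       : 15
ineg       : -15
bipush 4   : -15 4
imul       : -60
bipush 7   : -60 7
iadd       : -53
bipush 11  : -53 11
isub       : -64
bipush 59  : -64 59
imul       : -3776
bipush 0   : -3776 0
iadd       : -3776
bipush 5   : -3776 5
bipush -2  : -3776 5 -2
imul       : -3776 -10
iadd       : -3786
bipush 3   : -3786 3
imul       : -11358
bipush -1  : -11358 -1
imul       : 11358
bipush 2   : 11358 2
iadd       : 11360
bipush -55 : 11360 -55
bipush -8  : 11360 -55 -8
isub       : 11360 -47
isub       : 11407
ineg       : -11407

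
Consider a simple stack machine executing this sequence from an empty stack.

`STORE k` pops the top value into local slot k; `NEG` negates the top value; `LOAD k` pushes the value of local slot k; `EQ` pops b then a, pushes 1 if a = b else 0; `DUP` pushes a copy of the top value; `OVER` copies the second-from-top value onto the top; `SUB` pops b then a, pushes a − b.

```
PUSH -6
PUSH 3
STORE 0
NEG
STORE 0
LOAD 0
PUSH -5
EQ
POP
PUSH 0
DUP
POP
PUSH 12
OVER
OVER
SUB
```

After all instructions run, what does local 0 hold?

PUSH -6 → [-6]
PUSH 3  → [-6, 3]
STORE 0 → [-6]
NEG     → [6]
STORE 0 → []
LOAD 0  → [6]
PUSH -5 → [6, -5]
EQ      → [0]
POP     → []
PUSH 0  → [0]
DUP     → [0, 0]
POP     → [0]
PUSH 12 → [0, 12]
OVER    → [0, 12, 0]
OVER    → [0, 12, 0, 12]
SUB     → [0, 12, -12]

6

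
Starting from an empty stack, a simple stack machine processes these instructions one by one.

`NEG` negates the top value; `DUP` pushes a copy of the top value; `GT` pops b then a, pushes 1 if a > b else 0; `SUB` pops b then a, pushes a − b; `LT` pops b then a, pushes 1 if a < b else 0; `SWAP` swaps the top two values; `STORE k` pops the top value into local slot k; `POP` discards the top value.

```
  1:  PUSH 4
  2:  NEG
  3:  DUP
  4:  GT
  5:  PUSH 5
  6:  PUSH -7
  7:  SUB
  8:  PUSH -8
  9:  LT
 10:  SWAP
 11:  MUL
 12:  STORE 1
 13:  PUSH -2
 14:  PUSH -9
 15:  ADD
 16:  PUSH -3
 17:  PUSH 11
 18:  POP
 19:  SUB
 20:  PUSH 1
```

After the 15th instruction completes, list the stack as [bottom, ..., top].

PUSH 4  -> 4
NEG     -> -4
DUP     -> -4 -4
GT      -> 0
PUSH 5  -> 0 5
PUSH -7 -> 0 5 -7
SUB     -> 0 12
PUSH -8 -> 0 12 -8
LT      -> 0 0
SWAP    -> 0 0
MUL     -> 0
STORE 1 -> (empty)
PUSH -2 -> -2
PUSH -9 -> -2 -9
ADD     -> -11

[-11]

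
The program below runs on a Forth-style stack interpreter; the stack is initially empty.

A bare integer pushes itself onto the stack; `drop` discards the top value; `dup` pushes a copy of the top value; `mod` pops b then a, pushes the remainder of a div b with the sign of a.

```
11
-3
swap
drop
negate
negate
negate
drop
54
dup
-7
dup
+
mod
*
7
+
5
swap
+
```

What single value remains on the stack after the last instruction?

11     : [11]
-3     : [11, -3]
swap   : [-3, 11]
drop   : [-3]
negate : [3]
negate : [-3]
negate : [3]
drop   : []
54     : [54]
dup    : [54, 54]
-7     : [54, 54, -7]
dup    : [54, 54, -7, -7]
+      : [54, 54, -14]
mod    : [54, 12]
*      : [648]
7      : [648, 7]
+      : [655]
5      : [655, 5]
swap   : [5, 655]
+      : [660]

660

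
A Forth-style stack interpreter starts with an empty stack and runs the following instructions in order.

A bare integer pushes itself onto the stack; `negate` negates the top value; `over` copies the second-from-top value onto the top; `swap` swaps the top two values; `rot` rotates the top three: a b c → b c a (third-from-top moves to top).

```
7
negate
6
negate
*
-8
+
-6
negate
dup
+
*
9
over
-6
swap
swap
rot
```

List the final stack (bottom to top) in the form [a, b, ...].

7      → 7
negate → -7
6      → -7 6
negate → -7 -6
*      → 42
-8     → 42 -8
+      → 34
-6     → 34 -6
negate → 34 6
dup    → 34 6 6
+      → 34 12
*      → 408
9      → 408 9
over   → 408 9 408
-6     → 408 9 408 -6
swap   → 408 9 -6 408
swap   → 408 9 408 -6
rot    → 408 408 -6 9

[408, 408, -6, 9]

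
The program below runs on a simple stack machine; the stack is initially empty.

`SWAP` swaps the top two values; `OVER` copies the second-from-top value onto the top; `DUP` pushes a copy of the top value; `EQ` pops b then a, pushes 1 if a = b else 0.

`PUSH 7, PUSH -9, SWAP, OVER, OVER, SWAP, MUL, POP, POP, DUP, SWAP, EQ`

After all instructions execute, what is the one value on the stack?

PUSH 7  -> [7]
PUSH -9 -> [7, -9]
SWAP    -> [-9, 7]
OVER    -> [-9, 7, -9]
OVER    -> [-9, 7, -9, 7]
SWAP    -> [-9, 7, 7, -9]
MUL     -> [-9, 7, -63]
POP     -> [-9, 7]
POP     -> [-9]
DUP     -> [-9, -9]
SWAP    -> [-9, -9]
EQ      -> [1]

1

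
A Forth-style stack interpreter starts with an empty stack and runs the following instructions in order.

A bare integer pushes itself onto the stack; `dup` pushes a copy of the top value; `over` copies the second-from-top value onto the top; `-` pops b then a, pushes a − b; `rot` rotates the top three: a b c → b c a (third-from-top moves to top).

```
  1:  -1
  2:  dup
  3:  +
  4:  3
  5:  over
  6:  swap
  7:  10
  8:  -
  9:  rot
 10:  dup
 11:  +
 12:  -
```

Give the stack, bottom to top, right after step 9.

[-2, -7, -2]

-1   : -1
dup  : -1 -1
+    : -2
3    : -2 3
over : -2 3 -2
swap : -2 -2 3
10   : -2 -2 3 10
-    : -2 -2 -7
rot  : -2 -7 -2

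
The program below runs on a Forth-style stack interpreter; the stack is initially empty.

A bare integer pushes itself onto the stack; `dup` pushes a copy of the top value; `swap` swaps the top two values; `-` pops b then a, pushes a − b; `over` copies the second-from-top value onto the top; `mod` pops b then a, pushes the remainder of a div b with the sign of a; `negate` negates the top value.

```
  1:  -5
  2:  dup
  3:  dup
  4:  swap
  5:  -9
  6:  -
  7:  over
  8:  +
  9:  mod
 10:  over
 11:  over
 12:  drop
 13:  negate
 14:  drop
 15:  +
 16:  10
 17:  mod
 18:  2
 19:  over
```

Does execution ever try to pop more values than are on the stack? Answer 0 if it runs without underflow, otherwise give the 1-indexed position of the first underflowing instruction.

0

-5     → [-5]
dup    → [-5, -5]
dup    → [-5, -5, -5]
swap   → [-5, -5, -5]
-9     → [-5, -5, -5, -9]
-      → [-5, -5, 4]
over   → [-5, -5, 4, -5]
+      → [-5, -5, -1]
mod    → [-5, 0]
over   → [-5, 0, -5]
over   → [-5, 0, -5, 0]
drop   → [-5, 0, -5]
negate → [-5, 0, 5]
drop   → [-5, 0]
+      → [-5]
10     → [-5, 10]
mod    → [-5]
2      → [-5, 2]
over   → [-5, 2, -5]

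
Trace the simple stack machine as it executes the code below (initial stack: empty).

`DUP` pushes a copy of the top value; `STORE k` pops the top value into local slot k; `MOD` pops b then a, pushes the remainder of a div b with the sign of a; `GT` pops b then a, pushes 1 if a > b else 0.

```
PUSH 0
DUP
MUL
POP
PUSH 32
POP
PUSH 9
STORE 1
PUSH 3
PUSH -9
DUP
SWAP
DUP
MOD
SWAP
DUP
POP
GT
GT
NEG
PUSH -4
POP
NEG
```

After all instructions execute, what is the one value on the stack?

1

PUSH 0   [0]
DUP      [0, 0]
MUL      [0]
POP      []
PUSH 32  [32]
POP      []
PUSH 9   [9]
STORE 1  []
PUSH 3   [3]
PUSH -9  [3, -9]
DUP      [3, -9, -9]
SWAP     [3, -9, -9]
DUP      [3, -9, -9, -9]
MOD      [3, -9, 0]
SWAP     [3, 0, -9]
DUP      [3, 0, -9, -9]
POP      [3, 0, -9]
GT       [3, 1]
GT       [1]
NEG      [-1]
PUSH -4  [-1, -4]
POP      [-1]
NEG      [1]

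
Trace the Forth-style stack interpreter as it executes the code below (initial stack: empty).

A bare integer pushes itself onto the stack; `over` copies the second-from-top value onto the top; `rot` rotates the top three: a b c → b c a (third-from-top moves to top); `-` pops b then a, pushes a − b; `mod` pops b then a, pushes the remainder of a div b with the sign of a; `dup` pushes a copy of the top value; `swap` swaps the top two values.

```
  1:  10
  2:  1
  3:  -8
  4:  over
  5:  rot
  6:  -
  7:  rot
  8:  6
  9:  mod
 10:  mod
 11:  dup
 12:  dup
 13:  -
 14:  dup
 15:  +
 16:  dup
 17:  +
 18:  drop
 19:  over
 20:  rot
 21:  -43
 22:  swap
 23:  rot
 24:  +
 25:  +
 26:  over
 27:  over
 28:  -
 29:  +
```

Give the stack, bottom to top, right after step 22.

10   → 10
1    → 10 1
-8   → 10 1 -8
over → 10 1 -8 1
rot  → 10 -8 1 1
-    → 10 -8 0
rot  → -8 0 10
6    → -8 0 10 6
mod  → -8 0 4
mod  → -8 0
dup  → -8 0 0
dup  → -8 0 0 0
-    → -8 0 0
dup  → -8 0 0 0
+    → -8 0 0
dup  → -8 0 0 0
+    → -8 0 0
drop → -8 0
over → -8 0 -8
rot  → 0 -8 -8
-43  → 0 -8 -8 -43
swap → 0 -8 -43 -8

[0, -8, -43, -8]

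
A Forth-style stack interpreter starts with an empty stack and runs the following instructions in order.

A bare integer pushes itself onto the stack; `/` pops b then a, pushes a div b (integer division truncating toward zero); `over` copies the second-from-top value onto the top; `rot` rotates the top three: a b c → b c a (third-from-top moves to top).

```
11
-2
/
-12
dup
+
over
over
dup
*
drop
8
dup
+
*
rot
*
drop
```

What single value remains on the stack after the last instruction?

11   : 11
-2   : 11 -2
/    : -5
-12  : -5 -12
dup  : -5 -12 -12
+    : -5 -24
over : -5 -24 -5
over : -5 -24 -5 -24
dup  : -5 -24 -5 -24 -24
*    : -5 -24 -5 576
drop : -5 -24 -5
8    : -5 -24 -5 8
dup  : -5 -24 -5 8 8
+    : -5 -24 -5 16
*    : -5 -24 -80
rot  : -24 -80 -5
*    : -24 400
drop : -24

-24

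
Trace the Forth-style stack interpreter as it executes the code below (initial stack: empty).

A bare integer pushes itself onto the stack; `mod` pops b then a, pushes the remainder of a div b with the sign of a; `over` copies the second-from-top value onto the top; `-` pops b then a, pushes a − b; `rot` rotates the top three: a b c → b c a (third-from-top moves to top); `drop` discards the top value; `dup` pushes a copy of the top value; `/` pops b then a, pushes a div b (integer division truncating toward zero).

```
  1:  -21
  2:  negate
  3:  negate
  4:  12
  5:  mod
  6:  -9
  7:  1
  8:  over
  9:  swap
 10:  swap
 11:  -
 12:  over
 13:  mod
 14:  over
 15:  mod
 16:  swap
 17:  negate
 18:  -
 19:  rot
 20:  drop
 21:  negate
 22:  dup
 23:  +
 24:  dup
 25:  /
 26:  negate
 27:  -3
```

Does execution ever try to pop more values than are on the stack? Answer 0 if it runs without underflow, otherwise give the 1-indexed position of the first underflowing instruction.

19

-21    : [-21]
negate : [21]
negate : [-21]
12     : [-21, 12]
mod    : [-9]
-9     : [-9, -9]
1      : [-9, -9, 1]
over   : [-9, -9, 1, -9]
swap   : [-9, -9, -9, 1]
swap   : [-9, -9, 1, -9]
-      : [-9, -9, 10]
over   : [-9, -9, 10, -9]
mod    : [-9, -9, 1]
over   : [-9, -9, 1, -9]
mod    : [-9, -9, 1]
swap   : [-9, 1, -9]
negate : [-9, 1, 9]
-      : [-9, -8]
rot  — needs 3 operands, stack has 2 → underflow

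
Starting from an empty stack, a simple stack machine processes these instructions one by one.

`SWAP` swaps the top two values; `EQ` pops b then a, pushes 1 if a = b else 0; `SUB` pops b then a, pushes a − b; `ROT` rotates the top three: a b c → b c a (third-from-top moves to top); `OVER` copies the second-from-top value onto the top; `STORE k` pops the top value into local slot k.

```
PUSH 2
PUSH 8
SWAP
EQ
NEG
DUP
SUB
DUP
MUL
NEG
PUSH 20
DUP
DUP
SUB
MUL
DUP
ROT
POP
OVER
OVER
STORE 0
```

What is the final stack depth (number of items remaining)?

3

PUSH 2  -> 2
PUSH 8  -> 2 8
SWAP    -> 8 2
EQ      -> 0
NEG     -> 0
DUP     -> 0 0
SUB     -> 0
DUP     -> 0 0
MUL     -> 0
NEG     -> 0
PUSH 20 -> 0 20
DUP     -> 0 20 20
DUP     -> 0 20 20 20
SUB     -> 0 20 0
MUL     -> 0 0
DUP     -> 0 0 0
ROT     -> 0 0 0
POP     -> 0 0
OVER    -> 0 0 0
OVER    -> 0 0 0 0
STORE 0 -> 0 0 0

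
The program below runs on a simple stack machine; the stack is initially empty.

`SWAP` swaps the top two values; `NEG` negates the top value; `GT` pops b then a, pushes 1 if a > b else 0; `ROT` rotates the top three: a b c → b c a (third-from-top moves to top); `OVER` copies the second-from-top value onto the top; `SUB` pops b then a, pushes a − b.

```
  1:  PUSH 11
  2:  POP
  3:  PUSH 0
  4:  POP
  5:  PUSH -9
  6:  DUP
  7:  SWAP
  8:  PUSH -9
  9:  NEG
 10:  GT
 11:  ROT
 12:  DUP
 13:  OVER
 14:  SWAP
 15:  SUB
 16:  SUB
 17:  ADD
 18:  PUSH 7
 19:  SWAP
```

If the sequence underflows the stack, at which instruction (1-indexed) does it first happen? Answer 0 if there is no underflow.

PUSH 11 : 11
POP     : (empty)
PUSH 0  : 0
POP     : (empty)
PUSH -9 : -9
DUP     : -9 -9
SWAP    : -9 -9
PUSH -9 : -9 -9 -9
NEG     : -9 -9 9
GT      : -9 0
ROT  — needs 3 operands, stack has 2 → underflow

11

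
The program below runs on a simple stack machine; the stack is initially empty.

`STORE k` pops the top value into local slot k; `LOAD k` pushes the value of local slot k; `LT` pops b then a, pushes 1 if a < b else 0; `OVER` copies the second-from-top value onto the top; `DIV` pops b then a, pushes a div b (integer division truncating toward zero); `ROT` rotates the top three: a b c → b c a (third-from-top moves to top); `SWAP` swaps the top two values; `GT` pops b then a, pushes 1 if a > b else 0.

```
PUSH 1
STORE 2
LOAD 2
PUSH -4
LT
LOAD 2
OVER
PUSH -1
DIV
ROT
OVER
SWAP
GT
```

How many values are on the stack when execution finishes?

PUSH 1   1
STORE 2  (empty)
LOAD 2   1
PUSH -4  1 -4
LT       0
LOAD 2   0 1
OVER     0 1 0
PUSH -1  0 1 0 -1
DIV      0 1 0
ROT      1 0 0
OVER     1 0 0 0
SWAP     1 0 0 0
GT       1 0 0

3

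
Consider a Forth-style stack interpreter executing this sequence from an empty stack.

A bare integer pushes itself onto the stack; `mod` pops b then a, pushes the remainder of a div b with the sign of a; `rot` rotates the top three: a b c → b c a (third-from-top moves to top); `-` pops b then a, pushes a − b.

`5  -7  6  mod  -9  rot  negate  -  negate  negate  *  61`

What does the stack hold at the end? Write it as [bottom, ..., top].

5      -> [5]
-7     -> [5, -7]
6      -> [5, -7, 6]
mod    -> [5, -1]
-9     -> [5, -1, -9]
rot    -> [-1, -9, 5]
negate -> [-1, -9, -5]
-      -> [-1, -4]
negate -> [-1, 4]
negate -> [-1, -4]
*      -> [4]
61     -> [4, 61]

[4, 61]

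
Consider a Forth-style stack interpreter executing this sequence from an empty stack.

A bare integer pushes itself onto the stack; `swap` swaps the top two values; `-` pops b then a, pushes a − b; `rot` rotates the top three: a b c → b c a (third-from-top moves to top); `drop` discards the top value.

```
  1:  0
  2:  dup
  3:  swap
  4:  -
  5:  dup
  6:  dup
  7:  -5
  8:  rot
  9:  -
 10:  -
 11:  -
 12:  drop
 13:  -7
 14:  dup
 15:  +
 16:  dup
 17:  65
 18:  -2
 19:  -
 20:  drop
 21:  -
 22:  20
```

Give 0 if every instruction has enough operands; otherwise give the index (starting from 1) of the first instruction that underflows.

0    → [0]
dup  → [0, 0]
swap → [0, 0]
-    → [0]
dup  → [0, 0]
dup  → [0, 0, 0]
-5   → [0, 0, 0, -5]
rot  → [0, 0, -5, 0]
-    → [0, 0, -5]
-    → [0, 5]
-    → [-5]
drop → []
-7   → [-7]
dup  → [-7, -7]
+    → [-14]
dup  → [-14, -14]
65   → [-14, -14, 65]
-2   → [-14, -14, 65, -2]
-    → [-14, -14, 67]
drop → [-14, -14]
-    → [0]
20   → [0, 20]

0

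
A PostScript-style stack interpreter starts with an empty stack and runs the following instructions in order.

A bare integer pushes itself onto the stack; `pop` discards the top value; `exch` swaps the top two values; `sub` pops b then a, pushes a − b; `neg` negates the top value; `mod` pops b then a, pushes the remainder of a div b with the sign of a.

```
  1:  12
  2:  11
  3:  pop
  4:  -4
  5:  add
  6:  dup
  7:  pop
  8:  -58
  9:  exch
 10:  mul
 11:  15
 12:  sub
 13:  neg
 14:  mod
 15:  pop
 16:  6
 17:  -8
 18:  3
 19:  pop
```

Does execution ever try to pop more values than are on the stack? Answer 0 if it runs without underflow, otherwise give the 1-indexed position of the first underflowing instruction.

12    [12]
11    [12, 11]
pop   [12]
-4    [12, -4]
add   [8]
dup   [8, 8]
pop   [8]
-58   [8, -58]
exch  [-58, 8]
mul   [-464]
15    [-464, 15]
sub   [-479]
neg   [479]
mod  — needs 2 operands, stack has 1 → underflow

14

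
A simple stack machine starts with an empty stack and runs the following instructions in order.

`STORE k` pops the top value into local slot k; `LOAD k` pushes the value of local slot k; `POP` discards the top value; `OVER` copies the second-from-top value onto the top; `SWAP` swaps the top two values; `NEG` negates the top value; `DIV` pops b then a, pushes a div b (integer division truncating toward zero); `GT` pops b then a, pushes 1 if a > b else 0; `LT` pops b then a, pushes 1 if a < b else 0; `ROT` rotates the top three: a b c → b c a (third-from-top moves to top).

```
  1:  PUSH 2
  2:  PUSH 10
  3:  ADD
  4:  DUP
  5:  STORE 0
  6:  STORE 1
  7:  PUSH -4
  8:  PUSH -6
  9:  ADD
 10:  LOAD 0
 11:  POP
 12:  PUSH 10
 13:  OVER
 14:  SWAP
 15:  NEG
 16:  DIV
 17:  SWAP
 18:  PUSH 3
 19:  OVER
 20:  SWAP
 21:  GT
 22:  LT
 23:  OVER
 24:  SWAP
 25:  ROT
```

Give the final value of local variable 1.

PUSH 2  → 2
PUSH 10 → 2 10
ADD     → 12
DUP     → 12 12
STORE 0 → 12
STORE 1 → (empty)
PUSH -4 → -4
PUSH -6 → -4 -6
ADD     → -10
LOAD 0  → -10 12
POP     → -10
PUSH 10 → -10 10
OVER    → -10 10 -10
SWAP    → -10 -10 10
NEG     → -10 -10 -10
DIV     → -10 1
SWAP    → 1 -10
PUSH 3  → 1 -10 3
OVER    → 1 -10 3 -10
SWAP    → 1 -10 -10 3
GT      → 1 -10 0
LT      → 1 1
OVER    → 1 1 1
SWAP    → 1 1 1
ROT     → 1 1 1

12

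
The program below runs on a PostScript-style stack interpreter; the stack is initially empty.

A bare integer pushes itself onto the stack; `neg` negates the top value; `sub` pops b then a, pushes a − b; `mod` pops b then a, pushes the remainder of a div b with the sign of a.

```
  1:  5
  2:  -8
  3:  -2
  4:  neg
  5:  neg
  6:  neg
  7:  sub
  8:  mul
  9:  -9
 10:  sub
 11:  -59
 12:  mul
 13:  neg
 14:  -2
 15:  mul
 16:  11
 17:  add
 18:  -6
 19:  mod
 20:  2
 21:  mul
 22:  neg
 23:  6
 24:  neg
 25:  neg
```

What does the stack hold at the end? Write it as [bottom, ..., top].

[-2, 6]

5    [5]
-8   [5, -8]
-2   [5, -8, -2]
neg  [5, -8, 2]
neg  [5, -8, -2]
neg  [5, -8, 2]
sub  [5, -10]
mul  [-50]
-9   [-50, -9]
sub  [-41]
-59  [-41, -59]
mul  [2419]
neg  [-2419]
-2   [-2419, -2]
mul  [4838]
11   [4838, 11]
add  [4849]
-6   [4849, -6]
mod  [1]
2    [1, 2]
mul  [2]
neg  [-2]
6    [-2, 6]
neg  [-2, -6]
neg  [-2, 6]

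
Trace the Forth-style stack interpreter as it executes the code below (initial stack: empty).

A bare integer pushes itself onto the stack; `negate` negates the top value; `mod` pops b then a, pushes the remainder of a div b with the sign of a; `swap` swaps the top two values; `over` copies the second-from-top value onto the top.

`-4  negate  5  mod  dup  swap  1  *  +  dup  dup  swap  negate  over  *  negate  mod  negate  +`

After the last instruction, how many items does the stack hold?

-4     -> -4
negate -> 4
5      -> 4 5
mod    -> 4
dup    -> 4 4
swap   -> 4 4
1      -> 4 4 1
*      -> 4 4
+      -> 8
dup    -> 8 8
dup    -> 8 8 8
swap   -> 8 8 8
negate -> 8 8 -8
over   -> 8 8 -8 8
*      -> 8 8 -64
negate -> 8 8 64
mod    -> 8 8
negate -> 8 -8
+      -> 0

1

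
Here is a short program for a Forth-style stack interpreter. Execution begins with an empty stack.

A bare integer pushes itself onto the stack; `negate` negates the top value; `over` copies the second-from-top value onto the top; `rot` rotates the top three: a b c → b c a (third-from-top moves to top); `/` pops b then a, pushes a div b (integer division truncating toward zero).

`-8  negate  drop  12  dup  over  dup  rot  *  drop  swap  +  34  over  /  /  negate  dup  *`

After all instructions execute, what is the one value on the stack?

576

-8      -8
negate  8
drop    (empty)
12      12
dup     12 12
over    12 12 12
dup     12 12 12 12
rot     12 12 12 12
*       12 12 144
drop    12 12
swap    12 12
+       24
34      24 34
over    24 34 24
/       24 1
/       24
negate  -24
dup     -24 -24
*       576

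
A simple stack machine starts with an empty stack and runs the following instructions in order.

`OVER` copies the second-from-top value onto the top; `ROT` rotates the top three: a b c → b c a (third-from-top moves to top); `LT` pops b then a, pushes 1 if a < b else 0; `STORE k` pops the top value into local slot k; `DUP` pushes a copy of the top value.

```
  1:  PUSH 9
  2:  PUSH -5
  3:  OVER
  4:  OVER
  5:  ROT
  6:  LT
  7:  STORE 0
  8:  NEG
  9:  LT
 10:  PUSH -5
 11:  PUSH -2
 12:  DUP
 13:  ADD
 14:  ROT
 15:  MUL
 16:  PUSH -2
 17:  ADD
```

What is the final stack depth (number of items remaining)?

2

PUSH 9  : 9
PUSH -5 : 9 -5
OVER    : 9 -5 9
OVER    : 9 -5 9 -5
ROT     : 9 9 -5 -5
LT      : 9 9 0
STORE 0 : 9 9
NEG     : 9 -9
LT      : 0
PUSH -5 : 0 -5
PUSH -2 : 0 -5 -2
DUP     : 0 -5 -2 -2
ADD     : 0 -5 -4
ROT     : -5 -4 0
MUL     : -5 0
PUSH -2 : -5 0 -2
ADD     : -5 -2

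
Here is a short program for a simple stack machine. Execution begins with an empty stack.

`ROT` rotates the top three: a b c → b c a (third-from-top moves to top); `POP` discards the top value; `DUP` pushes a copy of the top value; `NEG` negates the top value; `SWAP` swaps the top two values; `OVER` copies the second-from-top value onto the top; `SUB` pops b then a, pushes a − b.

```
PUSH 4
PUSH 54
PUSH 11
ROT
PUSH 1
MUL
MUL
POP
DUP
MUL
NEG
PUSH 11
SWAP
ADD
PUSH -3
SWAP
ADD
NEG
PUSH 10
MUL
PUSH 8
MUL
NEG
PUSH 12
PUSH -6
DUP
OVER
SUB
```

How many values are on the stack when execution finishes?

PUSH 4  → 4
PUSH 54 → 4 54
PUSH 11 → 4 54 11
ROT     → 54 11 4
PUSH 1  → 54 11 4 1
MUL     → 54 11 4
MUL     → 54 44
POP     → 54
DUP     → 54 54
MUL     → 2916
NEG     → -2916
PUSH 11 → -2916 11
SWAP    → 11 -2916
ADD     → -2905
PUSH -3 → -2905 -3
SWAP    → -3 -2905
ADD     → -2908
NEG     → 2908
PUSH 10 → 2908 10
MUL     → 29080
PUSH 8  → 29080 8
MUL     → 232640
NEG     → -232640
PUSH 12 → -232640 12
PUSH -6 → -232640 12 -6
DUP     → -232640 12 -6 -6
OVER    → -232640 12 -6 -6 -6
SUB     → -232640 12 -6 0

4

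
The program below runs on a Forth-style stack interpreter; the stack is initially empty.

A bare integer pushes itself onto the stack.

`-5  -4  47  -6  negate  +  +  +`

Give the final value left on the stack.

-5     → -5
-4     → -5 -4
47     → -5 -4 47
-6     → -5 -4 47 -6
negate → -5 -4 47 6
+      → -5 -4 53
+      → -5 49
+      → 44

44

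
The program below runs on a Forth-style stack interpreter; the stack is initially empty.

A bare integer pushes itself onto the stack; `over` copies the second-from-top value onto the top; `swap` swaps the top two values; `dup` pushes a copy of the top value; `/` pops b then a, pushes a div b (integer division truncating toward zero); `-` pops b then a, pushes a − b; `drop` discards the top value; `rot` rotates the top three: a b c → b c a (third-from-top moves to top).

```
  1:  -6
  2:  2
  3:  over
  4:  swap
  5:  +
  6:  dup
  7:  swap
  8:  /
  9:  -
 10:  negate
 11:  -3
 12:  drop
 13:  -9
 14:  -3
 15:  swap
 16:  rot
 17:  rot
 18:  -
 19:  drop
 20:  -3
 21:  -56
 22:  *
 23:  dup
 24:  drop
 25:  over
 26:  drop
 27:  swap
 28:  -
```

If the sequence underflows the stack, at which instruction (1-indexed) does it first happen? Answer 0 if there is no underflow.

-6     -> -6
2      -> -6 2
over   -> -6 2 -6
swap   -> -6 -6 2
+      -> -6 -4
dup    -> -6 -4 -4
swap   -> -6 -4 -4
/      -> -6 1
-      -> -7
negate -> 7
-3     -> 7 -3
drop   -> 7
-9     -> 7 -9
-3     -> 7 -9 -3
swap   -> 7 -3 -9
rot    -> -3 -9 7
rot    -> -9 7 -3
-      -> -9 10
drop   -> -9
-3     -> -9 -3
-56    -> -9 -3 -56
*      -> -9 168
dup    -> -9 168 168
drop   -> -9 168
over   -> -9 168 -9
drop   -> -9 168
swap   -> 168 -9
-      -> 177

0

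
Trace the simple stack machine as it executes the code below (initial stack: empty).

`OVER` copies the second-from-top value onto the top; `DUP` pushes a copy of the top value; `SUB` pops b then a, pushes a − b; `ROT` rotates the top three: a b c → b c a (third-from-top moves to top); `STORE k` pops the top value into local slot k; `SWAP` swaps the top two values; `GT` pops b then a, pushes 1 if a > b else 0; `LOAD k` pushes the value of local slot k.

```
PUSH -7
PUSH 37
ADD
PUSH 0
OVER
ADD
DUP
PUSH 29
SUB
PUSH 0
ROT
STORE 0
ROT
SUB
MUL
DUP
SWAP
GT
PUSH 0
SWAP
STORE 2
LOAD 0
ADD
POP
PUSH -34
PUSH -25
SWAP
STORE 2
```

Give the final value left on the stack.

-25

PUSH -7  -> -7
PUSH 37  -> -7 37
ADD      -> 30
PUSH 0   -> 30 0
OVER     -> 30 0 30
ADD      -> 30 30
DUP      -> 30 30 30
PUSH 29  -> 30 30 30 29
SUB      -> 30 30 1
PUSH 0   -> 30 30 1 0
ROT      -> 30 1 0 30
STORE 0  -> 30 1 0
ROT      -> 1 0 30
SUB      -> 1 -30
MUL      -> -30
DUP      -> -30 -30
SWAP     -> -30 -30
GT       -> 0
PUSH 0   -> 0 0
SWAP     -> 0 0
STORE 2  -> 0
LOAD 0   -> 0 30
ADD      -> 30
POP      -> (empty)
PUSH -34 -> -34
PUSH -25 -> -34 -25
SWAP     -> -25 -34
STORE 2  -> -25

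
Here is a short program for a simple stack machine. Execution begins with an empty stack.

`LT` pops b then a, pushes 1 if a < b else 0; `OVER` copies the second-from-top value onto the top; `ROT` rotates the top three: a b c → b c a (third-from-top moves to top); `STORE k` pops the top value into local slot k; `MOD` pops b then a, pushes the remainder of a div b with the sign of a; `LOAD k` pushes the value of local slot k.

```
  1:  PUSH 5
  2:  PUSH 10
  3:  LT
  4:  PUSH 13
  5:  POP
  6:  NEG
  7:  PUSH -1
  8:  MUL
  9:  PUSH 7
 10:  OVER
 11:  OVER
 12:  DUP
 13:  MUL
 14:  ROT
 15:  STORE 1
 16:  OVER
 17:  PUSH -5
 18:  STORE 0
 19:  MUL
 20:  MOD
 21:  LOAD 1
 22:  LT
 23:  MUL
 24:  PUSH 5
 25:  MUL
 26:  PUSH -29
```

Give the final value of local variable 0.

-5

PUSH 5   -> 5
PUSH 10  -> 5 10
LT       -> 1
PUSH 13  -> 1 13
POP      -> 1
NEG      -> -1
PUSH -1  -> -1 -1
MUL      -> 1
PUSH 7   -> 1 7
OVER     -> 1 7 1
OVER     -> 1 7 1 7
DUP      -> 1 7 1 7 7
MUL      -> 1 7 1 49
ROT      -> 1 1 49 7
STORE 1  -> 1 1 49
OVER     -> 1 1 49 1
PUSH -5  -> 1 1 49 1 -5
STORE 0  -> 1 1 49 1
MUL      -> 1 1 49
MOD      -> 1 1
LOAD 1   -> 1 1 7
LT       -> 1 1
MUL      -> 1
PUSH 5   -> 1 5
MUL      -> 5
PUSH -29 -> 5 -29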